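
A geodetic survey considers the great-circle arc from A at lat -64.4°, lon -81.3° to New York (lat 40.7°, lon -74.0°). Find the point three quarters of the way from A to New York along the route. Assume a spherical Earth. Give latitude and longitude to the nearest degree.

≈ lat 14°, lon -75°

From cos δ = sin φ₁ sin φ₂ + cos φ₁ cos φ₂ cos Δλ, the central angle is δ ≈ 1.837 rad (105.3°).
Interpolate at f = 3/4 with slerp weights a = sin((1−f)δ)/sin δ ≈ 0.459, b = sin(fδ)/sin δ ≈ 1.017.
p = a·p₁ + b·p₂ ≈ (0.243, -0.938, 0.249); φ = arcsin(p_z) ≈ 14.42°, λ = atan2(p_y, p_x) ≈ -75.49°.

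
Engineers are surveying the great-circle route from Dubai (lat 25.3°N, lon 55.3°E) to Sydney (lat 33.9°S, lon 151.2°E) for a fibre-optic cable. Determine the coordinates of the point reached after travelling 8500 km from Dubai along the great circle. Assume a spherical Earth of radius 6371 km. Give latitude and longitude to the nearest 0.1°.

≈ lat 19.5°S, lon 119.1°E

Convert each endpoint to a unit vector on the sphere (x = cos φ cos λ, y = cos φ sin λ, z = sin φ).
The central angle between the endpoints is δ = arccos(p₁·p₂) ≈ 1.892 rad (108.4°). The total great-circle distance is δ·R ≈ 1.892 × 6371 ≈ 12052 km, so the target fraction is f = 8500/12052 ≈ 0.705.
Interpolate at f ≈ 0.705 with slerp weights a = sin((1−f)δ)/sin δ ≈ 0.558, b = sin(fδ)/sin δ ≈ 1.024.
p = a·p₁ + b·p₂ ≈ (-0.458, 0.824, -0.333); φ = arcsin(p_z) ≈ -19.46°, λ = atan2(p_y, p_x) ≈ 119.07°.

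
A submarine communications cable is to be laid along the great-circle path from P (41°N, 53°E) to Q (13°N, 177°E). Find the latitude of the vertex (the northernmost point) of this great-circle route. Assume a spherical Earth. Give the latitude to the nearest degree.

≈ 51°N

The great circle lies in the plane with unit normal n̂ = (p₁ × p₂)/|p₁ × p₂|.
Here n̂_z ≈ +0.632; the vertex latitude is φ_max = arccos|n̂_z| ≈ 50.8°.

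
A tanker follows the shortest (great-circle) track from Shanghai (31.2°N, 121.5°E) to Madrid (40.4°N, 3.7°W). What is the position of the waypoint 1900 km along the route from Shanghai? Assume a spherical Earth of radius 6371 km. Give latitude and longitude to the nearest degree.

≈ (44°N, 107°E)

Write both endpoints as unit vectors p₁, p₂ with components (cos φ cos λ, cos φ sin λ, sin φ).
The central angle between the endpoints is δ = arccos(p₁·p₂) ≈ 1.611 rad (92.3°). The total great-circle distance is δ·R ≈ 1.611 × 6371 ≈ 10261 km, so the target fraction is f = 1900/10261 ≈ 0.185.
Interpolate at f ≈ 0.185 with slerp weights a = sin((1−f)δ)/sin δ ≈ 0.968, b = sin(fδ)/sin δ ≈ 0.294.
p = a·p₁ + b·p₂ ≈ (-0.209, 0.691, 0.692); φ = arcsin(p_z) ≈ 43.77°, λ = atan2(p_y, p_x) ≈ 106.82°.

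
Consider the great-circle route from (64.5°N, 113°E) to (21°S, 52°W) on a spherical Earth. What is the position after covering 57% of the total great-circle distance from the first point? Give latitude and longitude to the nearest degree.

≈ (36°N, 42°W)

From cos δ = sin φ₁ sin φ₂ + cos φ₁ cos φ₂ cos Δλ, the central angle is δ ≈ 2.363 rad (135.4°).
Interpolate at f = 0.57 with slerp weights a = sin((1−f)δ)/sin δ ≈ 1.210, b = sin(fδ)/sin δ ≈ 1.388.
p = a·p₁ + b·p₂ ≈ (0.594, -0.542, 0.595); φ = arcsin(p_z) ≈ 36.49°, λ = atan2(p_y, p_x) ≈ -42.35°.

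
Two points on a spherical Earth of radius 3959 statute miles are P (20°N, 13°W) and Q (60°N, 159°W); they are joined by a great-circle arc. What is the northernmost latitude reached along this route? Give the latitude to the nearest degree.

≈ 75°N

The great circle lies in the plane with unit normal n̂ = (p₁ × p₂)/|p₁ × p₂|.
Here n̂_z ≈ -0.264; the vertex latitude is φ_max = arccos|n̂_z| ≈ 74.7°.
Check via Clairaut: cos φ_max = |cos φ₁| · sin C = cos(20.0°)·sin(16.3°) ≈ 0.264, again giving ≈ 74.7°.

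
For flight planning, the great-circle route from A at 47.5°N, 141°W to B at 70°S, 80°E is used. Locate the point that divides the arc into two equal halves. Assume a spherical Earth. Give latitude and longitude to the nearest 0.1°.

≈ 23.1°S, 169.3°W

From cos δ = sin φ₁ sin φ₂ + cos φ₁ cos φ₂ cos Δλ, the central angle is δ ≈ 2.620 rad (150.1°).
Interpolate at f = 1/2 with slerp weights a = sin((1−f)δ)/sin δ ≈ 1.940, b = sin(fδ)/sin δ ≈ 1.940.
p = a·p₁ + b·p₂ ≈ (-0.904, -0.171, -0.393); φ = arcsin(p_z) ≈ -23.13°, λ = atan2(p_y, p_x) ≈ -169.26°.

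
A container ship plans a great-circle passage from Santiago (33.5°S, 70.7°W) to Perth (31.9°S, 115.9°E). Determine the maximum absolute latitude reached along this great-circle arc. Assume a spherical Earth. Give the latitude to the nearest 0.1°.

The great circle lies in the plane with unit normal n̂ = (p₁ × p₂)/|p₁ × p₂|.
Here n̂_z ≈ -0.089; the vertex latitude is φ_max = arccos|n̂_z| ≈ 84.9°.
Check via Clairaut: cos φ_max = |cos φ₁| · sin C = cos(33.5°)·sin(173.9°) ≈ 0.089, again giving ≈ 84.9°.

≈ 84.9°S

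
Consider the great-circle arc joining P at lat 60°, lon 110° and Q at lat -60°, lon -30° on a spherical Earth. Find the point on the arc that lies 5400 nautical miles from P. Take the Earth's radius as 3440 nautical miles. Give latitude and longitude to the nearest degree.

Convert each endpoint to a unit vector on the sphere (x = cos φ cos λ, y = cos φ sin λ, z = sin φ).
The central angle between the endpoints is δ = arccos(p₁·p₂) ≈ 2.798 rad (160.3°). The total great-circle distance is δ·R ≈ 2.798 × 3440 ≈ 9625 nmi, so the target fraction is f = 5400/9625 ≈ 0.561.
Interpolate at f ≈ 0.561 with slerp weights a = sin((1−f)δ)/sin δ ≈ 2.795, b = sin(fδ)/sin δ ≈ 2.968.
p = a·p₁ + b·p₂ ≈ (0.807, 0.571, -0.149); φ = arcsin(p_z) ≈ -8.59°, λ = atan2(p_y, p_x) ≈ 35.30°.

≈ lat -9°, lon 35°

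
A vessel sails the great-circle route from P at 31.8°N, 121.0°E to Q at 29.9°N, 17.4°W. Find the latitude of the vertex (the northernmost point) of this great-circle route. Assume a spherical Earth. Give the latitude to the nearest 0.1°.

The great circle lies in the plane with unit normal n̂ = (p₁ × p₂)/|p₁ × p₂|.
Here n̂_z ≈ -0.511; the vertex latitude is φ_max = arccos|n̂_z| ≈ 59.3°.
Check via Clairaut: cos φ_max = |cos φ₁| · sin C = cos(31.8°)·sin(36.9°) ≈ 0.511, again giving ≈ 59.3°.

≈ 59.3°N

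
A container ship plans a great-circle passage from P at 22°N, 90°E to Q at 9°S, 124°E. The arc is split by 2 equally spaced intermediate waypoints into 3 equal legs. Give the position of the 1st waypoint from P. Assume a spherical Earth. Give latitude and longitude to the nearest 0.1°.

Write both endpoints as unit vectors p₁, p₂ with components (cos φ cos λ, cos φ sin λ, sin φ).
The central angle between the endpoints is δ = arccos(p₁·p₂) ≈ 0.795 rad (45.5°).
Interpolate at f = 1/3 with slerp weights a = sin((1−f)δ)/sin δ ≈ 0.708, b = sin(fδ)/sin δ ≈ 0.367.
p = a·p₁ + b·p₂ ≈ (-0.203, 0.957, 0.208); φ = arcsin(p_z) ≈ 12.00°, λ = atan2(p_y, p_x) ≈ 101.95°.

≈ 12.0°N, 102.0°E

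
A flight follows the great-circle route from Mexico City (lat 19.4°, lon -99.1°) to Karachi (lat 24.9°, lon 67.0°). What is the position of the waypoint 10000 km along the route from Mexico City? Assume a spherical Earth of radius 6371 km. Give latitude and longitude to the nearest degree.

Write both endpoints as unit vectors p₁, p₂ with components (cos φ cos λ, cos φ sin λ, sin φ).
The central angle between the endpoints is δ = arccos(p₁·p₂) ≈ 2.333 rad (133.7°). The total great-circle distance is δ·R ≈ 2.333 × 6371 ≈ 14865 km, so the target fraction is f = 10000/14865 ≈ 0.673.
Interpolate at f ≈ 0.673 with slerp weights a = sin((1−f)δ)/sin δ ≈ 0.956, b = sin(fδ)/sin δ ≈ 1.383.
p = a·p₁ + b·p₂ ≈ (0.347, 0.264, 0.900); φ = arcsin(p_z) ≈ 64.13°, λ = atan2(p_y, p_x) ≈ 37.23°.

≈ lat 64°, lon 37°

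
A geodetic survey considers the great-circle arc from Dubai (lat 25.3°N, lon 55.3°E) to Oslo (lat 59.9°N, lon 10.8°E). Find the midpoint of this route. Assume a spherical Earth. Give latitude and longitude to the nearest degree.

From cos δ = sin φ₁ sin φ₂ + cos φ₁ cos φ₂ cos Δλ, the central angle is δ ≈ 0.805 rad (46.1°).
Interpolate at f = 1/2 with slerp weights a = sin((1−f)δ)/sin δ ≈ 0.543, b = sin(fδ)/sin δ ≈ 0.543.
p = a·p₁ + b·p₂ ≈ (0.547, 0.455, 0.702); φ = arcsin(p_z) ≈ 44.62°, λ = atan2(p_y, p_x) ≈ 39.73°.

≈ lat 45°N, lon 40°E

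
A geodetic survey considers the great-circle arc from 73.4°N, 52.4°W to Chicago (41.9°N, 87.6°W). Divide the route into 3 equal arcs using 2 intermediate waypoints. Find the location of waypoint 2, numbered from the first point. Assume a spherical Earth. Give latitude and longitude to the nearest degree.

≈ 53°N, 82°W

Write both endpoints as unit vectors p₁, p₂ with components (cos φ cos λ, cos φ sin λ, sin φ).
The central angle between the endpoints is δ = arccos(p₁·p₂) ≈ 0.620 rad (35.5°).
Interpolate at f = 2/3 with slerp weights a = sin((1−f)δ)/sin δ ≈ 0.353, b = sin(fδ)/sin δ ≈ 0.691.
p = a·p₁ + b·p₂ ≈ (0.083, -0.594, 0.800); φ = arcsin(p_z) ≈ 53.14°, λ = atan2(p_y, p_x) ≈ -82.04°.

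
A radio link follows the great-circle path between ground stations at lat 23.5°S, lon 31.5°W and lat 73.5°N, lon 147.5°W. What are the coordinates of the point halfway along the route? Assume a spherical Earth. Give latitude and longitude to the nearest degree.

Convert each endpoint to a unit vector on the sphere (x = cos φ cos λ, y = cos φ sin λ, z = sin φ).
The central angle between the endpoints is δ = arccos(p₁·p₂) ≈ 2.090 rad (119.8°).
Interpolate at f = 1/2 with slerp weights a = sin((1−f)δ)/sin δ ≈ 0.997, b = sin(fδ)/sin δ ≈ 0.997.
p = a·p₁ + b·p₂ ≈ (0.541, -0.630, 0.558); φ = arcsin(p_z) ≈ 33.93°, λ = atan2(p_y, p_x) ≈ -49.35°.

≈ lat 34°N, lon 49°W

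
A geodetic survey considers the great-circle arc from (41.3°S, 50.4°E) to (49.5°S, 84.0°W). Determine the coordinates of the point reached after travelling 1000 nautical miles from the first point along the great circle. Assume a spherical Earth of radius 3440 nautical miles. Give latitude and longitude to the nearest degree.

From cos δ = sin φ₁ sin φ₂ + cos φ₁ cos φ₂ cos Δλ, the central angle is δ ≈ 1.410 rad (80.8°). The total great-circle distance is δ·R ≈ 1.410 × 3440 ≈ 4849 nmi, so the target fraction is f = 1000/4849 ≈ 0.206.
Interpolate at f ≈ 0.206 with slerp weights a = sin((1−f)δ)/sin δ ≈ 0.911, b = sin(fδ)/sin δ ≈ 0.290.
p = a·p₁ + b·p₂ ≈ (0.456, 0.340, -0.822); φ = arcsin(p_z) ≈ -55.32°, λ = atan2(p_y, p_x) ≈ 36.70°.

≈ (55°S, 37°E)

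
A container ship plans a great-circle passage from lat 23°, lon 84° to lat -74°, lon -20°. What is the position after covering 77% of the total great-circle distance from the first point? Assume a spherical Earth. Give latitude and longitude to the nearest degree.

Write both endpoints as unit vectors p₁, p₂ with components (cos φ cos λ, cos φ sin λ, sin φ).
The central angle between the endpoints is δ = arccos(p₁·p₂) ≈ 2.023 rad (115.9°).
Interpolate at f = 0.77 with slerp weights a = sin((1−f)δ)/sin δ ≈ 0.499, b = sin(fδ)/sin δ ≈ 1.112.
p = a·p₁ + b·p₂ ≈ (0.336, 0.352, -0.874); φ = arcsin(p_z) ≈ -60.89°, λ = atan2(p_y, p_x) ≈ 46.33°.

≈ lat -61°, lon 46°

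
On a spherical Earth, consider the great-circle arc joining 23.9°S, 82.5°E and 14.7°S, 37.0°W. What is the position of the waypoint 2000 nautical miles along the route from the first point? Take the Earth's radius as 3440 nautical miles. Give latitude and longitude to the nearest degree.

From cos δ = sin φ₁ sin φ₂ + cos φ₁ cos φ₂ cos Δλ, the central angle is δ ≈ 1.910 rad (109.4°). The total great-circle distance is δ·R ≈ 1.910 × 3440 ≈ 6570 nmi, so the target fraction is f = 2000/6570 ≈ 0.304.
Interpolate at f ≈ 0.304 with slerp weights a = sin((1−f)δ)/sin δ ≈ 1.029, b = sin(fδ)/sin δ ≈ 0.582.
p = a·p₁ + b·p₂ ≈ (0.573, 0.594, -0.565); φ = arcsin(p_z) ≈ -34.39°, λ = atan2(p_y, p_x) ≈ 46.05°.

≈ 34°S, 46°E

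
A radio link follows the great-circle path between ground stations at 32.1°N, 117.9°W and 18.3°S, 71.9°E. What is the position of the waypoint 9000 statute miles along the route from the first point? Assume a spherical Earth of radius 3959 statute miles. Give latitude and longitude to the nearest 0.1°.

≈ 10.8°N, 88.5°E

Convert each endpoint to a unit vector on the sphere (x = cos φ cos λ, y = cos φ sin λ, z = sin φ).
The central angle between the endpoints is δ = arccos(p₁·p₂) ≈ 2.856 rad (163.6°). The total great-circle distance is δ·R ≈ 2.856 × 3959 ≈ 11306 mi, so the target fraction is f = 9000/11306 ≈ 0.796.
Interpolate at f ≈ 0.796 with slerp weights a = sin((1−f)δ)/sin δ ≈ 1.950, b = sin(fδ)/sin δ ≈ 2.706.
p = a·p₁ + b·p₂ ≈ (0.025, 0.982, 0.187); φ = arcsin(p_z) ≈ 10.75°, λ = atan2(p_y, p_x) ≈ 88.53°.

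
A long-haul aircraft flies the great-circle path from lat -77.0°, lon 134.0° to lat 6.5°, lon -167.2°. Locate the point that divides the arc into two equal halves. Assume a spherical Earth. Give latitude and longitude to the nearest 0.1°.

Convert each endpoint to a unit vector on the sphere (x = cos φ cos λ, y = cos φ sin λ, z = sin φ).
The central angle between the endpoints is δ = arccos(p₁·p₂) ≈ 1.565 rad (89.7°).
Interpolate at f = 1/2 with slerp weights a = sin((1−f)δ)/sin δ ≈ 0.705, b = sin(fδ)/sin δ ≈ 0.705.
p = a·p₁ + b·p₂ ≈ (-0.793, -0.041, -0.607); φ = arcsin(p_z) ≈ -37.39°, λ = atan2(p_y, p_x) ≈ -177.03°.

≈ lat -37.4°, lon -177.0°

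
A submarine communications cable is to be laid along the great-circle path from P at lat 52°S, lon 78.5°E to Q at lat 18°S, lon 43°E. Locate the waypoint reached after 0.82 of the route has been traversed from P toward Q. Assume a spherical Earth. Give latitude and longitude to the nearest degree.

Convert each endpoint to a unit vector on the sphere (x = cos φ cos λ, y = cos φ sin λ, z = sin φ).
The central angle between the endpoints is δ = arccos(p₁·p₂) ≈ 0.767 rad (43.9°).
Interpolate at f = 0.82 with slerp weights a = sin((1−f)δ)/sin δ ≈ 0.198, b = sin(fδ)/sin δ ≈ 0.848.
p = a·p₁ + b·p₂ ≈ (0.614, 0.669, -0.418); φ = arcsin(p_z) ≈ -24.72°, λ = atan2(p_y, p_x) ≈ 47.48°.

≈ lat 25°S, lon 47°E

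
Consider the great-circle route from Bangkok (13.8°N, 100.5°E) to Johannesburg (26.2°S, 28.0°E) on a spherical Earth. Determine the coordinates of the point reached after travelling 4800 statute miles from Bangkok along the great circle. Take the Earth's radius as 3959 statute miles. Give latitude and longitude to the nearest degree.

From cos δ = sin φ₁ sin φ₂ + cos φ₁ cos φ₂ cos Δλ, the central angle is δ ≈ 1.413 rad (81.0°). The total great-circle distance is δ·R ≈ 1.413 × 3959 ≈ 5596 mi, so the target fraction is f = 4800/5596 ≈ 0.858.
Interpolate at f ≈ 0.858 with slerp weights a = sin((1−f)δ)/sin δ ≈ 0.202, b = sin(fδ)/sin δ ≈ 0.948.
p = a·p₁ + b·p₂ ≈ (0.715, 0.592, -0.370); φ = arcsin(p_z) ≈ -21.74°, λ = atan2(p_y, p_x) ≈ 39.63°.

≈ (22°S, 40°E)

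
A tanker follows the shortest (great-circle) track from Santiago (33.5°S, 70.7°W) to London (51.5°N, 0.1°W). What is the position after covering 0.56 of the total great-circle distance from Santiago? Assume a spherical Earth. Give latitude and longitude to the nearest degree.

≈ 16°N, 38°W

Convert each endpoint to a unit vector on the sphere (x = cos φ cos λ, y = cos φ sin λ, z = sin φ).
The central angle between the endpoints is δ = arccos(p₁·p₂) ≈ 1.833 rad (105.0°).
Interpolate at f = 0.56 with slerp weights a = sin((1−f)δ)/sin δ ≈ 0.748, b = sin(fδ)/sin δ ≈ 0.886.
p = a·p₁ + b·p₂ ≈ (0.758, -0.589, 0.281); φ = arcsin(p_z) ≈ 16.30°, λ = atan2(p_y, p_x) ≈ -37.88°.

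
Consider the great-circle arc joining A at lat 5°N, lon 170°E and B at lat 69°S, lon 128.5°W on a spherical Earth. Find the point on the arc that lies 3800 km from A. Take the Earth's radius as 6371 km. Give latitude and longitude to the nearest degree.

≈ lat 27°S, lon 178°W

From cos δ = sin φ₁ sin φ₂ + cos φ₁ cos φ₂ cos Δλ, the central angle is δ ≈ 1.482 rad (84.9°). The total great-circle distance is δ·R ≈ 1.482 × 6371 ≈ 9440 km, so the target fraction is f = 3800/9440 ≈ 0.403.
Interpolate at f ≈ 0.403 with slerp weights a = sin((1−f)δ)/sin δ ≈ 0.777, b = sin(fδ)/sin δ ≈ 0.564.
p = a·p₁ + b·p₂ ≈ (-0.888, -0.024, -0.459); φ = arcsin(p_z) ≈ -27.31°, λ = atan2(p_y, p_x) ≈ -178.47°.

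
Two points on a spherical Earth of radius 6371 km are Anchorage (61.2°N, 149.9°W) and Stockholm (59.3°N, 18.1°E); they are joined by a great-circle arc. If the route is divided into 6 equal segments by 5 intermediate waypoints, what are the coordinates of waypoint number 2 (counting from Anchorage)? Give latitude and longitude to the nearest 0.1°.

≈ (80.5°N, 135.3°W)

Write both endpoints as unit vectors p₁, p₂ with components (cos φ cos λ, cos φ sin λ, sin φ).
The central angle between the endpoints is δ = arccos(p₁·p₂) ≈ 1.032 rad (59.1°).
Interpolate at f = 2/6 with slerp weights a = sin((1−f)δ)/sin δ ≈ 0.740, b = sin(fδ)/sin δ ≈ 0.393.
p = a·p₁ + b·p₂ ≈ (-0.118, -0.116, 0.986); φ = arcsin(p_z) ≈ 80.47°, λ = atan2(p_y, p_x) ≈ -135.30°.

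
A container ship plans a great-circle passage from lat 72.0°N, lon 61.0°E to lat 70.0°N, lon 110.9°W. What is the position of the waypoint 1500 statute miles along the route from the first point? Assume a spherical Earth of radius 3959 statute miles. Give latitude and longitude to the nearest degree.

≈ lat 86°N, lon 94°W

Write both endpoints as unit vectors p₁, p₂ with components (cos φ cos λ, cos φ sin λ, sin φ).
The central angle between the endpoints is δ = arccos(p₁·p₂) ≈ 0.662 rad (37.9°). The total great-circle distance is δ·R ≈ 0.662 × 3959 ≈ 2619 mi, so the target fraction is f = 1500/2619 ≈ 0.573.
Interpolate at f ≈ 0.573 with slerp weights a = sin((1−f)δ)/sin δ ≈ 0.454, b = sin(fδ)/sin δ ≈ 0.602.
p = a·p₁ + b·p₂ ≈ (-0.005, -0.070, 0.998); φ = arcsin(p_z) ≈ 85.99°, λ = atan2(p_y, p_x) ≈ -94.47°.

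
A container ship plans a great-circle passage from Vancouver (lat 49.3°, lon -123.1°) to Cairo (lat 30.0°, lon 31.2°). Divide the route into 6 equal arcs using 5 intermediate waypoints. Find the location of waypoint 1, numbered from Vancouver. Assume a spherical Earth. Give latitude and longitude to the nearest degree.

≈ lat 64°, lon -109°

The haversine formula gives a central angle δ ≈ 1.701 rad (97.5°) between the endpoints.
Interpolate at f = 1/6 with slerp weights a = sin((1−f)δ)/sin δ ≈ 0.997, b = sin(fδ)/sin δ ≈ 0.282.
p = a·p₁ + b·p₂ ≈ (-0.146, -0.418, 0.897); φ = arcsin(p_z) ≈ 63.73°, λ = atan2(p_y, p_x) ≈ -109.25°.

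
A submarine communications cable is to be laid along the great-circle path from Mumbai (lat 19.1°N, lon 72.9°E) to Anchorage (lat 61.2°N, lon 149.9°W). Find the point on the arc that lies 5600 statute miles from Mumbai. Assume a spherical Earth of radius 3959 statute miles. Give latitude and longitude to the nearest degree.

Convert each endpoint to a unit vector on the sphere (x = cos φ cos λ, y = cos φ sin λ, z = sin φ).
The central angle between the endpoints is δ = arccos(p₁·p₂) ≈ 1.618 rad (92.7°). The total great-circle distance is δ·R ≈ 1.618 × 3959 ≈ 6406 mi, so the target fraction is f = 5600/6406 ≈ 0.874.
Interpolate at f ≈ 0.874 with slerp weights a = sin((1−f)δ)/sin δ ≈ 0.202, b = sin(fδ)/sin δ ≈ 0.989.
p = a·p₁ + b·p₂ ≈ (-0.356, -0.056, 0.933); φ = arcsin(p_z) ≈ 68.88°, λ = atan2(p_y, p_x) ≈ -171.04°.

≈ lat 69°N, lon 171°W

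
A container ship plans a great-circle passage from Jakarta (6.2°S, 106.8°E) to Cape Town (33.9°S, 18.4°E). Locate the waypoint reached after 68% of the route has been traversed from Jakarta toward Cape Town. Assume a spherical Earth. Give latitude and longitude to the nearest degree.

≈ 32°S, 51°E

Write both endpoints as unit vectors p₁, p₂ with components (cos φ cos λ, cos φ sin λ, sin φ).
The central angle between the endpoints is δ = arccos(p₁·p₂) ≈ 1.487 rad (85.2°).
Interpolate at f = 0.68 with slerp weights a = sin((1−f)δ)/sin δ ≈ 0.460, b = sin(fδ)/sin δ ≈ 0.851.
p = a·p₁ + b·p₂ ≈ (0.538, 0.660, -0.524); φ = arcsin(p_z) ≈ -31.60°, λ = atan2(p_y, p_x) ≈ 50.85°.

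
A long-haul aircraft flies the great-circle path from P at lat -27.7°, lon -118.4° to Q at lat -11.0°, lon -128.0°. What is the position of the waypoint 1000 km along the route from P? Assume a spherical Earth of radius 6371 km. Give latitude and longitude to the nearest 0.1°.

≈ lat -19.8°, lon -123.2°

Write both endpoints as unit vectors p₁, p₂ with components (cos φ cos λ, cos φ sin λ, sin φ).
The central angle between the endpoints is δ = arccos(p₁·p₂) ≈ 0.331 rad (19.0°). The total great-circle distance is δ·R ≈ 0.331 × 6371 ≈ 2110 km, so the target fraction is f = 1000/2110 ≈ 0.474.
Interpolate at f ≈ 0.474 with slerp weights a = sin((1−f)δ)/sin δ ≈ 0.533, b = sin(fδ)/sin δ ≈ 0.481.
p = a·p₁ + b·p₂ ≈ (-0.515, -0.787, -0.340); φ = arcsin(p_z) ≈ -19.85°, λ = atan2(p_y, p_x) ≈ -123.20°.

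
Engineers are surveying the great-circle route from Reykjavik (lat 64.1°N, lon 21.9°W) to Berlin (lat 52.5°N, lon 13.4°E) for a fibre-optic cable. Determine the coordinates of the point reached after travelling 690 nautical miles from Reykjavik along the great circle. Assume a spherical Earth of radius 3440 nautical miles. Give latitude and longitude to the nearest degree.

≈ lat 59°N, lon 0°E

The haversine formula gives a central angle δ ≈ 0.375 rad (21.5°) between the endpoints. The total great-circle distance is δ·R ≈ 0.375 × 3440 ≈ 1288 nmi, so the target fraction is f = 690/1288 ≈ 0.536.
Interpolate at f ≈ 0.536 with slerp weights a = sin((1−f)δ)/sin δ ≈ 0.473, b = sin(fδ)/sin δ ≈ 0.545.
p = a·p₁ + b·p₂ ≈ (0.514, -0.000, 0.858); φ = arcsin(p_z) ≈ 59.05°, λ = atan2(p_y, p_x) ≈ -0.03°.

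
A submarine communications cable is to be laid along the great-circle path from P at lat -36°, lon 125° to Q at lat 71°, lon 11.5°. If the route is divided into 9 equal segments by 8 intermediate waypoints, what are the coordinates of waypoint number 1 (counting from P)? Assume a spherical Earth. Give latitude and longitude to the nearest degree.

≈ lat -22°, lon 119°

From cos δ = sin φ₁ sin φ₂ + cos φ₁ cos φ₂ cos Δλ, the central angle is δ ≈ 2.293 rad (131.4°).
Interpolate at f = 1/9 with slerp weights a = sin((1−f)δ)/sin δ ≈ 1.190, b = sin(fδ)/sin δ ≈ 0.336.
p = a·p₁ + b·p₂ ≈ (-0.445, 0.810, -0.382); φ = arcsin(p_z) ≈ -22.44°, λ = atan2(p_y, p_x) ≈ 118.77°.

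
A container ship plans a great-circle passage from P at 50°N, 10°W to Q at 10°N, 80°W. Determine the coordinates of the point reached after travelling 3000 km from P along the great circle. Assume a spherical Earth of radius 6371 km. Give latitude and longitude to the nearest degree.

≈ 40°N, 46°W

Convert each endpoint to a unit vector on the sphere (x = cos φ cos λ, y = cos φ sin λ, z = sin φ).
The central angle between the endpoints is δ = arccos(p₁·p₂) ≈ 1.214 rad (69.5°). The total great-circle distance is δ·R ≈ 1.214 × 6371 ≈ 7733 km, so the target fraction is f = 3000/7733 ≈ 0.388.
Interpolate at f ≈ 0.388 with slerp weights a = sin((1−f)δ)/sin δ ≈ 0.722, b = sin(fδ)/sin δ ≈ 0.484.
p = a·p₁ + b·p₂ ≈ (0.540, -0.550, 0.637); φ = arcsin(p_z) ≈ 39.58°, λ = atan2(p_y, p_x) ≈ -45.55°.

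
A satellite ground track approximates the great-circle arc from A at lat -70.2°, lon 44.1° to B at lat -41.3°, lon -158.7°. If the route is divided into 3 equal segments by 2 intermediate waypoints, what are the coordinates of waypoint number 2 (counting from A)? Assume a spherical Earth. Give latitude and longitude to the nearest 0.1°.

Write both endpoints as unit vectors p₁, p₂ with components (cos φ cos λ, cos φ sin λ, sin φ).
The central angle between the endpoints is δ = arccos(p₁·p₂) ≈ 1.174 rad (67.3°).
Interpolate at f = 2/3 with slerp weights a = sin((1−f)δ)/sin δ ≈ 0.414, b = sin(fδ)/sin δ ≈ 0.765.
p = a·p₁ + b·p₂ ≈ (-0.435, -0.111, -0.894); φ = arcsin(p_z) ≈ -63.35°, λ = atan2(p_y, p_x) ≈ -165.65°.

≈ lat -63.3°, lon -165.7°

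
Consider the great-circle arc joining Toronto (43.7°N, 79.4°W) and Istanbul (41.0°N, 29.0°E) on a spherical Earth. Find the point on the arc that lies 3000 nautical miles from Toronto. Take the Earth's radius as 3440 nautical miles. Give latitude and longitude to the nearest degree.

≈ 54°N, 1°W

Write both endpoints as unit vectors p₁, p₂ with components (cos φ cos λ, cos φ sin λ, sin φ).
The central angle between the endpoints is δ = arccos(p₁·p₂) ≈ 1.286 rad (73.7°). The total great-circle distance is δ·R ≈ 1.286 × 3440 ≈ 4424 nmi, so the target fraction is f = 3000/4424 ≈ 0.678.
Interpolate at f ≈ 0.678 with slerp weights a = sin((1−f)δ)/sin δ ≈ 0.419, b = sin(fδ)/sin δ ≈ 0.798.
p = a·p₁ + b·p₂ ≈ (0.582, -0.006, 0.813); φ = arcsin(p_z) ≈ 54.38°, λ = atan2(p_y, p_x) ≈ -0.57°.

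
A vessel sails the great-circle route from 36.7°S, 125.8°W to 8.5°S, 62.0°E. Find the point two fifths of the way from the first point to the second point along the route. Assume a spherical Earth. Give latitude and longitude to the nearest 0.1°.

≈ 81.3°S, 144.9°E

Write both endpoints as unit vectors p₁, p₂ with components (cos φ cos λ, cos φ sin λ, sin φ).
The central angle between the endpoints is δ = arccos(p₁·p₂) ≈ 2.342 rad (134.2°).
Interpolate at f = 2/5 with slerp weights a = sin((1−f)δ)/sin δ ≈ 1.376, b = sin(fδ)/sin δ ≈ 1.124.
p = a·p₁ + b·p₂ ≈ (-0.123, 0.087, -0.989); φ = arcsin(p_z) ≈ -81.32°, λ = atan2(p_y, p_x) ≈ 144.89°.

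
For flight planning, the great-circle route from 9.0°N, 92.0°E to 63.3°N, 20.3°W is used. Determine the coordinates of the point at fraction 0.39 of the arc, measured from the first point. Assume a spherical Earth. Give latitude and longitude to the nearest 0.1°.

From cos δ = sin φ₁ sin φ₂ + cos φ₁ cos φ₂ cos Δλ, the central angle is δ ≈ 1.599 rad (91.6°).
Interpolate at f = 0.39 with slerp weights a = sin((1−f)δ)/sin δ ≈ 0.828, b = sin(fδ)/sin δ ≈ 0.584.
p = a·p₁ + b·p₂ ≈ (0.218, 0.727, 0.652); φ = arcsin(p_z) ≈ 40.66°, λ = atan2(p_y, p_x) ≈ 73.32°.

≈ 40.7°N, 73.3°E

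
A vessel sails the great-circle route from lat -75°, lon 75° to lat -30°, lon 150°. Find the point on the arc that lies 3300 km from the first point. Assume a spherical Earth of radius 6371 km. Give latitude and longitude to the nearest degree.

Write both endpoints as unit vectors p₁, p₂ with components (cos φ cos λ, cos φ sin λ, sin φ).
The central angle between the endpoints is δ = arccos(p₁·p₂) ≈ 0.999 rad (57.2°). The total great-circle distance is δ·R ≈ 0.999 × 6371 ≈ 6366 km, so the target fraction is f = 3300/6366 ≈ 0.518.
Interpolate at f ≈ 0.518 with slerp weights a = sin((1−f)δ)/sin δ ≈ 0.550, b = sin(fδ)/sin δ ≈ 0.589.
p = a·p₁ + b·p₂ ≈ (-0.405, 0.393, -0.826); φ = arcsin(p_z) ≈ -55.68°, λ = atan2(p_y, p_x) ≈ 135.87°.

≈ lat -56°, lon 136°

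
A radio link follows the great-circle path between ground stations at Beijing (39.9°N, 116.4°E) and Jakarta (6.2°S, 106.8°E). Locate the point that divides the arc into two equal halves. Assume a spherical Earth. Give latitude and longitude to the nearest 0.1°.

≈ 16.9°N, 111.0°E

The haversine formula gives a central angle δ ≈ 0.819 rad (46.9°) between the endpoints.
Interpolate at f = 1/2 with slerp weights a = sin((1−f)δ)/sin δ ≈ 0.545, b = sin(fδ)/sin δ ≈ 0.545.
p = a·p₁ + b·p₂ ≈ (-0.343, 0.893, 0.291); φ = arcsin(p_z) ≈ 16.90°, λ = atan2(p_y, p_x) ≈ 110.98°.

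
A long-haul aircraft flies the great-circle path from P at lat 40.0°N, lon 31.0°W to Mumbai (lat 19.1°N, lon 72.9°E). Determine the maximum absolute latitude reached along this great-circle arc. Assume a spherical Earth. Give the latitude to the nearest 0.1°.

The great circle lies in the plane with unit normal n̂ = (p₁ × p₂)/|p₁ × p₂|.
Here n̂_z ≈ +0.703; the vertex latitude is φ_max = arccos|n̂_z| ≈ 45.3°.
Check via Clairaut: cos φ_max = |cos φ₁| · sin C = cos(40.0°)·sin(66.6°) ≈ 0.703, again giving ≈ 45.3°.

≈ 45.3°N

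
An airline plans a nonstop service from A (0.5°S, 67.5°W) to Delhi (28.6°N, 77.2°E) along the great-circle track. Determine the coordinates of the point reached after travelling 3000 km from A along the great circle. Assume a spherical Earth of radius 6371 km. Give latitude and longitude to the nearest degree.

≈ (18°N, 47°W)

Write both endpoints as unit vectors p₁, p₂ with components (cos φ cos λ, cos φ sin λ, sin φ).
The central angle between the endpoints is δ = arccos(p₁·p₂) ≈ 2.376 rad (136.1°). The total great-circle distance is δ·R ≈ 2.376 × 6371 ≈ 15135 km, so the target fraction is f = 3000/15135 ≈ 0.198.
Interpolate at f ≈ 0.198 with slerp weights a = sin((1−f)δ)/sin δ ≈ 1.363, b = sin(fδ)/sin δ ≈ 0.654.
p = a·p₁ + b·p₂ ≈ (0.649, -0.699, 0.301); φ = arcsin(p_z) ≈ 17.54°, λ = atan2(p_y, p_x) ≈ -47.12°.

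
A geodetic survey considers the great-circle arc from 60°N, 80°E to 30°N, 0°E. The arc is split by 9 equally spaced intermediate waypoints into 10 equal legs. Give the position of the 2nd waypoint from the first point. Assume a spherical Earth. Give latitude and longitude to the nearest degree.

≈ 60°N, 56°E

Write both endpoints as unit vectors p₁, p₂ with components (cos φ cos λ, cos φ sin λ, sin φ).
The central angle between the endpoints is δ = arccos(p₁·p₂) ≈ 1.038 rad (59.5°).
Interpolate at f = 2/10 with slerp weights a = sin((1−f)δ)/sin δ ≈ 0.857, b = sin(fδ)/sin δ ≈ 0.239.
p = a·p₁ + b·p₂ ≈ (0.282, 0.422, 0.862); φ = arcsin(p_z) ≈ 59.52°, λ = atan2(p_y, p_x) ≈ 56.28°.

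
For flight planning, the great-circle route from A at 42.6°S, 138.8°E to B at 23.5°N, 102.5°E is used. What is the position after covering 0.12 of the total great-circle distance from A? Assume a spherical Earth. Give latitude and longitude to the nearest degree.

≈ 35°S, 133°E

Convert each endpoint to a unit vector on the sphere (x = cos φ cos λ, y = cos φ sin λ, z = sin φ).
The central angle between the endpoints is δ = arccos(p₁·p₂) ≈ 1.293 rad (74.1°).
Interpolate at f = 0.12 with slerp weights a = sin((1−f)δ)/sin δ ≈ 0.944, b = sin(fδ)/sin δ ≈ 0.161.
p = a·p₁ + b·p₂ ≈ (-0.555, 0.602, -0.575); φ = arcsin(p_z) ≈ -35.09°, λ = atan2(p_y, p_x) ≈ 132.68°.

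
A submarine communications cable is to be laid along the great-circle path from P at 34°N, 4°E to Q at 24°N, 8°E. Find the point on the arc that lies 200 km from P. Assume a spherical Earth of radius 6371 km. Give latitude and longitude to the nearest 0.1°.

≈ 32.3°N, 4.7°E

The haversine formula gives a central angle δ ≈ 0.185 rad (10.6°) between the endpoints. The total great-circle distance is δ·R ≈ 0.185 × 6371 ≈ 1178 km, so the target fraction is f = 200/1178 ≈ 0.170.
Interpolate at f ≈ 0.170 with slerp weights a = sin((1−f)δ)/sin δ ≈ 0.832, b = sin(fδ)/sin δ ≈ 0.171.
p = a·p₁ + b·p₂ ≈ (0.842, 0.070, 0.535); φ = arcsin(p_z) ≈ 32.31°, λ = atan2(p_y, p_x) ≈ 4.74°.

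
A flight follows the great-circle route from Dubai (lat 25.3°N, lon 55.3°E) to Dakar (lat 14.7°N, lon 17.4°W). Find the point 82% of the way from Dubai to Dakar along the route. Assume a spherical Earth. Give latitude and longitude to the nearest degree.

The haversine formula gives a central angle δ ≈ 1.193 rad (68.4°) between the endpoints.
Interpolate at f = 0.82 with slerp weights a = sin((1−f)δ)/sin δ ≈ 0.229, b = sin(fδ)/sin δ ≈ 0.893.
p = a·p₁ + b·p₂ ≈ (0.942, -0.088, 0.324); φ = arcsin(p_z) ≈ 18.93°, λ = atan2(p_y, p_x) ≈ -5.32°.

≈ lat 19°N, lon 5°W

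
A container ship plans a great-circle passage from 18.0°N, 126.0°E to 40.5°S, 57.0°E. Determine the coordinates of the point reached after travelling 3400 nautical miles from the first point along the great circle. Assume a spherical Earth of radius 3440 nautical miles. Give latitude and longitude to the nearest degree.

Convert each endpoint to a unit vector on the sphere (x = cos φ cos λ, y = cos φ sin λ, z = sin φ).
The central angle between the endpoints is δ = arccos(p₁·p₂) ≈ 1.512 rad (86.6°). The total great-circle distance is δ·R ≈ 1.512 × 3440 ≈ 5202 nmi, so the target fraction is f = 3400/5202 ≈ 0.654.
Interpolate at f ≈ 0.654 with slerp weights a = sin((1−f)δ)/sin δ ≈ 0.501, b = sin(fδ)/sin δ ≈ 0.837.
p = a·p₁ + b·p₂ ≈ (0.066, 0.919, -0.388); φ = arcsin(p_z) ≈ -22.86°, λ = atan2(p_y, p_x) ≈ 85.87°.

≈ 23°S, 86°E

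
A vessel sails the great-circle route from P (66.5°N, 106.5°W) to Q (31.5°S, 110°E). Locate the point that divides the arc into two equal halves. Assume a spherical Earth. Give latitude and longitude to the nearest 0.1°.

≈ (34.1°N, 134.0°E)

Convert each endpoint to a unit vector on the sphere (x = cos φ cos λ, y = cos φ sin λ, z = sin φ).
The central angle between the endpoints is δ = arccos(p₁·p₂) ≈ 2.423 rad (138.8°).
Interpolate at f = 1/2 with slerp weights a = sin((1−f)δ)/sin δ ≈ 1.421, b = sin(fδ)/sin δ ≈ 1.421.
p = a·p₁ + b·p₂ ≈ (-0.575, 0.595, 0.561); φ = arcsin(p_z) ≈ 34.11°, λ = atan2(p_y, p_x) ≈ 134.02°.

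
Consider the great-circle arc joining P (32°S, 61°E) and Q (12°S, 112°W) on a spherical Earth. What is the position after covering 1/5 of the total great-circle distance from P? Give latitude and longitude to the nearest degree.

From cos δ = sin φ₁ sin φ₂ + cos φ₁ cos φ₂ cos Δλ, the central angle is δ ≈ 2.365 rad (135.5°).
Interpolate at f = 1/5 with slerp weights a = sin((1−f)δ)/sin δ ≈ 1.354, b = sin(fδ)/sin δ ≈ 0.650.
p = a·p₁ + b·p₂ ≈ (0.318, 0.415, -0.852); φ = arcsin(p_z) ≈ -58.48°, λ = atan2(p_y, p_x) ≈ 52.48°.

≈ (58°S, 52°E)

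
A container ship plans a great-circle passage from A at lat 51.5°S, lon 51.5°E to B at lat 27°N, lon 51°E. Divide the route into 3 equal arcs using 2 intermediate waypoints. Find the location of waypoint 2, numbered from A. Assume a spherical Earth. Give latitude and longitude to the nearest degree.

≈ lat 1°N, lon 51°E

From cos δ = sin φ₁ sin φ₂ + cos φ₁ cos φ₂ cos Δλ, the central angle is δ ≈ 1.370 rad (78.5°).
Interpolate at f = 2/3 with slerp weights a = sin((1−f)δ)/sin δ ≈ 0.450, b = sin(fδ)/sin δ ≈ 0.808.
p = a·p₁ + b·p₂ ≈ (0.627, 0.779, 0.015); φ = arcsin(p_z) ≈ 0.83°, λ = atan2(p_y, p_x) ≈ 51.14°.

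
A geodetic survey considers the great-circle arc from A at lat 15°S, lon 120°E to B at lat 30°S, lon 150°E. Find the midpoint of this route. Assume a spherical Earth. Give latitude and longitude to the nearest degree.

Write both endpoints as unit vectors p₁, p₂ with components (cos φ cos λ, cos φ sin λ, sin φ).
The central angle between the endpoints is δ = arccos(p₁·p₂) ≈ 0.547 rad (31.4°).
Interpolate at f = 1/2 with slerp weights a = sin((1−f)δ)/sin δ ≈ 0.519, b = sin(fδ)/sin δ ≈ 0.519.
p = a·p₁ + b·p₂ ≈ (-0.640, 0.659, -0.394); φ = arcsin(p_z) ≈ -23.21°, λ = atan2(p_y, p_x) ≈ 134.16°.

≈ lat 23°S, lon 134°E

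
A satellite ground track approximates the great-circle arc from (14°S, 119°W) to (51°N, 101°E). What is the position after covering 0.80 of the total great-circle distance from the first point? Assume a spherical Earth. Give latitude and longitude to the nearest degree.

From cos δ = sin φ₁ sin φ₂ + cos φ₁ cos φ₂ cos Δλ, the central angle is δ ≈ 2.286 rad (131.0°).
Interpolate at f = 0.80 with slerp weights a = sin((1−f)δ)/sin δ ≈ 0.585, b = sin(fδ)/sin δ ≈ 1.281.
p = a·p₁ + b·p₂ ≈ (-0.429, 0.295, 0.854); φ = arcsin(p_z) ≈ 58.63°, λ = atan2(p_y, p_x) ≈ 145.48°.

≈ (59°N, 145°E)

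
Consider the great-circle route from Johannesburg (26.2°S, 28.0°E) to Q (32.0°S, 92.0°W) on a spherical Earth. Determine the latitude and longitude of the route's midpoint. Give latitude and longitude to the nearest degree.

≈ (48°S, 29°W)

From cos δ = sin φ₁ sin φ₂ + cos φ₁ cos φ₂ cos Δλ, the central angle is δ ≈ 1.718 rad (98.4°).
Interpolate at f = 1/2 with slerp weights a = sin((1−f)δ)/sin δ ≈ 0.765, b = sin(fδ)/sin δ ≈ 0.765.
p = a·p₁ + b·p₂ ≈ (0.584, -0.326, -0.744); φ = arcsin(p_z) ≈ -48.03°, λ = atan2(p_y, p_x) ≈ -29.20°.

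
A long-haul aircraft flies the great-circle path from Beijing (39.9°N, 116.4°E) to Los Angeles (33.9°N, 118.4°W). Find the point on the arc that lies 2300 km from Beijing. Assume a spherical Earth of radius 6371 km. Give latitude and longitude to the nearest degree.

≈ 53°N, 140°E

Convert each endpoint to a unit vector on the sphere (x = cos φ cos λ, y = cos φ sin λ, z = sin φ).
The central angle between the endpoints is δ = arccos(p₁·p₂) ≈ 1.580 rad (90.5°). The total great-circle distance is δ·R ≈ 1.580 × 6371 ≈ 10067 km, so the target fraction is f = 2300/10067 ≈ 0.228.
Interpolate at f ≈ 0.228 with slerp weights a = sin((1−f)δ)/sin δ ≈ 0.939, b = sin(fδ)/sin δ ≈ 0.353.
p = a·p₁ + b·p₂ ≈ (-0.460, 0.387, 0.799); φ = arcsin(p_z) ≈ 53.06°, λ = atan2(p_y, p_x) ≈ 139.89°.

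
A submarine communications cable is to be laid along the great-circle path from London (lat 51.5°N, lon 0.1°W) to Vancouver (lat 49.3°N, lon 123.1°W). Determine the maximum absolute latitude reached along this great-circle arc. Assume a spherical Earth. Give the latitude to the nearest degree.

≈ 68°N

The great circle lies in the plane with unit normal n̂ = (p₁ × p₂)/|p₁ × p₂|.
Here n̂_z ≈ -0.367; the vertex latitude is φ_max = arccos|n̂_z| ≈ 68.5°.
Check via Clairaut: cos φ_max = |cos φ₁| · sin C = cos(51.5°)·sin(36.1°) ≈ 0.367, again giving ≈ 68.5°.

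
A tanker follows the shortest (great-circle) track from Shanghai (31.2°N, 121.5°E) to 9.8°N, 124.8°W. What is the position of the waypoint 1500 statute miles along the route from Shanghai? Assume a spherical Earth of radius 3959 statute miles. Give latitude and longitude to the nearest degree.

Write both endpoints as unit vectors p₁, p₂ with components (cos φ cos λ, cos φ sin λ, sin φ).
The central angle between the endpoints is δ = arccos(p₁·p₂) ≈ 1.824 rad (104.5°). The total great-circle distance is δ·R ≈ 1.824 × 3959 ≈ 7222 mi, so the target fraction is f = 1500/7222 ≈ 0.208.
Interpolate at f ≈ 0.208 with slerp weights a = sin((1−f)δ)/sin δ ≈ 1.025, b = sin(fδ)/sin δ ≈ 0.382.
p = a·p₁ + b·p₂ ≈ (-0.673, 0.438, 0.596); φ = arcsin(p_z) ≈ 36.58°, λ = atan2(p_y, p_x) ≈ 146.92°.

≈ 37°N, 147°E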